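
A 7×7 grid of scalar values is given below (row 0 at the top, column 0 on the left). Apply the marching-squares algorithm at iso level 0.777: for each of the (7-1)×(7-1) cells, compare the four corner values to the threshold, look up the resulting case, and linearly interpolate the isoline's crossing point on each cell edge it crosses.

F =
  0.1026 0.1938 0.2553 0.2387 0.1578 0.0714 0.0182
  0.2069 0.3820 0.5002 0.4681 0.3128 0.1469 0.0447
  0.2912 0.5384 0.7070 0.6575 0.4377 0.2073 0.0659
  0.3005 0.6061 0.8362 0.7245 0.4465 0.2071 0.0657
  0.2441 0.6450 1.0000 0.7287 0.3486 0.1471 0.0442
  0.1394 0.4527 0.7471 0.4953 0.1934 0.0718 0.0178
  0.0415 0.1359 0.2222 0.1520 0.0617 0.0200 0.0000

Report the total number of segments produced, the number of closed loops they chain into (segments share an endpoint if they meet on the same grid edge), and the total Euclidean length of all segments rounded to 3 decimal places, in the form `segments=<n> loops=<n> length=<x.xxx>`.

cell (2,1): code 0100 → (2.542,2.000)–(3.000,1.743)
cell (2,2): code 1000 → (3.000,2.530)–(2.542,2.000)
cell (3,1): code 0110 → (3.000,1.743)–(4.000,1.372)
cell (3,2): code 1001 → (4.000,2.822)–(3.000,2.530)
cell (4,1): code 0010 → (4.000,1.372)–(4.882,2.000)
cell (4,2): code 0001 → (4.882,2.000)–(4.000,2.822)
total: 6 segments, chained into 1 closed loop(s), length Σ = 5.622524

segments=6 loops=1 length=5.623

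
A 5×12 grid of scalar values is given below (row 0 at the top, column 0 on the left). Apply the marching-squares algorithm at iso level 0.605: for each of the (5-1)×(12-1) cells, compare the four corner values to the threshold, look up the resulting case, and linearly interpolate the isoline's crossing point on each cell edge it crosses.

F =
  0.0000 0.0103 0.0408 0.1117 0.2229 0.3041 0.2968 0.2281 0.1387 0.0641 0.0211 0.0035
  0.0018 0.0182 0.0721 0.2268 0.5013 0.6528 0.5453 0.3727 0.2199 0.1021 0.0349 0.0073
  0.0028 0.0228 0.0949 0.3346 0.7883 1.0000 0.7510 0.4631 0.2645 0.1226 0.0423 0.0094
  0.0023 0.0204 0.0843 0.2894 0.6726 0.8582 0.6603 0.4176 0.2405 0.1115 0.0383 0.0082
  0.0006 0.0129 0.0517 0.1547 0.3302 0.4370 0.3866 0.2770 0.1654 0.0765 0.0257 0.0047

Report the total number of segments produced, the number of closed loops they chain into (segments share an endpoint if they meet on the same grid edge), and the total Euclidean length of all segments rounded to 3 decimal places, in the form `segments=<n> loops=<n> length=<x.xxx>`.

cell (0,4): code 0100 → (0.863,5.000)–(1.000,4.684)
cell (0,5): code 1000 → (1.000,5.445)–(0.863,5.000)
cell (1,3): code 0100 → (1.361,4.000)–(2.000,3.596)
cell (1,4): code 1110 → (1.000,4.684)–(1.361,4.000)
cell (1,5): code 1101 → (1.290,6.000)–(1.000,5.445)
cell (1,6): code 1000 → (2.000,6.507)–(1.290,6.000)
cell (2,3): code 0110 → (2.000,3.596)–(3.000,3.824)
cell (2,6): code 1001 → (3.000,6.228)–(2.000,6.507)
cell (3,3): code 0010 → (3.000,3.824)–(3.197,4.000)
cell (3,4): code 0011 → (3.197,4.000)–(3.601,5.000)
cell (3,5): code 0011 → (3.601,5.000)–(3.202,6.000)
cell (3,6): code 0001 → (3.202,6.000)–(3.000,6.228)
total: 12 segments, chained into 1 closed loop(s), length Σ = 8.626221

segments=12 loops=1 length=8.626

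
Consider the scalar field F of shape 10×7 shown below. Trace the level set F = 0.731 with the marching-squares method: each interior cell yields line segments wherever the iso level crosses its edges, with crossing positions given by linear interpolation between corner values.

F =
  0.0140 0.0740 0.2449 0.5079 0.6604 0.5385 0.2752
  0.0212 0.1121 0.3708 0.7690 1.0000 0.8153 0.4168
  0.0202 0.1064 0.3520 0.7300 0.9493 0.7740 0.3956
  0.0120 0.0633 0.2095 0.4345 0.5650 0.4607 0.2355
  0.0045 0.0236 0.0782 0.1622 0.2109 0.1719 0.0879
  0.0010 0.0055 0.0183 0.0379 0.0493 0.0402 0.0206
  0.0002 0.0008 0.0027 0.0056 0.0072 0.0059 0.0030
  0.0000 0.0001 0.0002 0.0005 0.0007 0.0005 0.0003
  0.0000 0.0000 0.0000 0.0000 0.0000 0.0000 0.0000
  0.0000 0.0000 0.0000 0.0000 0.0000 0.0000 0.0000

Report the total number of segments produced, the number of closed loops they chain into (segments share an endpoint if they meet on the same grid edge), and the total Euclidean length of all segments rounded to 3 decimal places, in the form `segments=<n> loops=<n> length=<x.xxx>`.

cell (0,2): code 0100 → (0.854,3.000)–(1.000,2.905)
cell (0,3): code 1100 → (0.208,4.000)–(0.854,3.000)
cell (0,4): code 1100 → (0.695,5.000)–(0.208,4.000)
cell (0,5): code 1000 → (1.000,5.212)–(0.695,5.000)
cell (1,2): code 0010 → (1.000,2.905)–(1.974,3.000)
cell (1,3): code 0111 → (1.974,3.000)–(2.000,3.005)
cell (1,5): code 1001 → (2.000,5.114)–(1.000,5.212)
cell (2,3): code 0010 → (2.000,3.005)–(2.568,4.000)
cell (2,4): code 0011 → (2.568,4.000)–(2.137,5.000)
cell (2,5): code 0001 → (2.137,5.000)–(2.000,5.114)
total: 10 segments, chained into 1 closed loop(s), length Σ = 7.271186

segments=10 loops=1 length=7.271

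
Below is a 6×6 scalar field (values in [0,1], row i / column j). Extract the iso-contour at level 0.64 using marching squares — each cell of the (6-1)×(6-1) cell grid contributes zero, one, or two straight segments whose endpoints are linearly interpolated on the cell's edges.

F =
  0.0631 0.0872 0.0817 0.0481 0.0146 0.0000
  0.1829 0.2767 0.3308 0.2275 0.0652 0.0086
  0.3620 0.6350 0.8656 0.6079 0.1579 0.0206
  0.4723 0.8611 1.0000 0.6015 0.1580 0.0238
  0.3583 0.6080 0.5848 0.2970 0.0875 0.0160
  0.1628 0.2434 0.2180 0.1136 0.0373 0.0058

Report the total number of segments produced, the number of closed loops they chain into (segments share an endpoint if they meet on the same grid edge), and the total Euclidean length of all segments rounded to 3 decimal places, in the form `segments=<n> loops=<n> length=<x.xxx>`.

segments=8 loops=1 length=7.494

cell (1,1): code 0100 → (1.578,2.000)–(2.000,1.022)
cell (1,2): code 1000 → (2.000,2.875)–(1.578,2.000)
cell (2,0): code 0100 → (2.022,1.000)–(3.000,0.431)
cell (2,1): code 1110 → (2.000,1.022)–(2.022,1.000)
cell (2,2): code 1001 → (3.000,2.903)–(2.000,2.875)
cell (3,0): code 0010 → (3.000,0.431)–(3.874,1.000)
cell (3,1): code 0011 → (3.874,1.000)–(3.867,2.000)
cell (3,2): code 0001 → (3.867,2.000)–(3.000,2.903)
total: 8 segments, chained into 1 closed loop(s), length Σ = 7.494269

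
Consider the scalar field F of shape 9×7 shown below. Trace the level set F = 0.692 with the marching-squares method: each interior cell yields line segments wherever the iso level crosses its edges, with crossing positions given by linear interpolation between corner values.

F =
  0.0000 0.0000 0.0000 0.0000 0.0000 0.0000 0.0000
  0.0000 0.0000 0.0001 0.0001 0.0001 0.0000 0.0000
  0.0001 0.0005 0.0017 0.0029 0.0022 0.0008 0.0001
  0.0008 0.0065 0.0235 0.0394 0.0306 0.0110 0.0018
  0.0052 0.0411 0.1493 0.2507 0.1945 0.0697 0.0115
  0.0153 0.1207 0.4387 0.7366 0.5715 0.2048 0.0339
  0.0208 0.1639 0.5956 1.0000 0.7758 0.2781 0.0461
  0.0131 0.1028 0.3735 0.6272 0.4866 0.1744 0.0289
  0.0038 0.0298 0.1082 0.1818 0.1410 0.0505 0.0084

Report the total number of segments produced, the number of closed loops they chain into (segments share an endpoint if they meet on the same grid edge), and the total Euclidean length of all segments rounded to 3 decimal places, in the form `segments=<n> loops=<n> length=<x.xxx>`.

cell (4,2): code 0100 → (4.908,3.000)–(5.000,2.850)
cell (4,3): code 1000 → (5.000,3.270)–(4.908,3.000)
cell (5,2): code 0110 → (5.000,2.850)–(6.000,2.238)
cell (5,3): code 1101 → (5.590,4.000)–(5.000,3.270)
cell (5,4): code 1000 → (6.000,4.168)–(5.590,4.000)
cell (6,2): code 0010 → (6.000,2.238)–(6.826,3.000)
cell (6,3): code 0011 → (6.826,3.000)–(6.290,4.000)
cell (6,4): code 0001 → (6.290,4.000)–(6.000,4.168)
total: 8 segments, chained into 1 closed loop(s), length Σ = 5.608662

segments=8 loops=1 length=5.609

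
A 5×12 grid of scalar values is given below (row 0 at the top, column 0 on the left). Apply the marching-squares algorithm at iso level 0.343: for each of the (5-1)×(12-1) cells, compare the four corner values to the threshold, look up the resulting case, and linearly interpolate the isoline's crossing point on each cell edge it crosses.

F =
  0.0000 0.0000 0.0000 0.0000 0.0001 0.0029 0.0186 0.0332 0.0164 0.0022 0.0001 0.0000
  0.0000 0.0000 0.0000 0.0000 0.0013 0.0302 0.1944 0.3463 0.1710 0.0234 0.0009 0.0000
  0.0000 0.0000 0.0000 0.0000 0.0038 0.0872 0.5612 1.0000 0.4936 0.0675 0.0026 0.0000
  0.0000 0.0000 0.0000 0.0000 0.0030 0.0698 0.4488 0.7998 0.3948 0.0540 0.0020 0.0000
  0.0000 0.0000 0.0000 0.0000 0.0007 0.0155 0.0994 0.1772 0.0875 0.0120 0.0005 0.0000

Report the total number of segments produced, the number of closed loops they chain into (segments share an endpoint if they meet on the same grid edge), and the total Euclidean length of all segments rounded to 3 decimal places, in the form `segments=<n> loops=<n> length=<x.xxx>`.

cell (0,6): code 0100 → (0.989,7.000)–(1.000,6.978)
cell (0,7): code 1000 → (1.000,7.019)–(0.989,7.000)
cell (1,5): code 0100 → (1.405,6.000)–(2.000,5.540)
cell (1,6): code 1110 → (1.000,6.978)–(1.405,6.000)
cell (1,7): code 1101 → (1.533,8.000)–(1.000,7.019)
cell (1,8): code 1000 → (2.000,8.353)–(1.533,8.000)
cell (2,5): code 0110 → (2.000,5.540)–(3.000,5.721)
cell (2,8): code 1001 → (3.000,8.152)–(2.000,8.353)
cell (3,5): code 0010 → (3.000,5.721)–(3.303,6.000)
cell (3,6): code 0011 → (3.303,6.000)–(3.734,7.000)
cell (3,7): code 0011 → (3.734,7.000)–(3.169,8.000)
cell (3,8): code 0001 → (3.169,8.000)–(3.000,8.152)
total: 12 segments, chained into 1 closed loop(s), length Σ = 8.471680

segments=12 loops=1 length=8.472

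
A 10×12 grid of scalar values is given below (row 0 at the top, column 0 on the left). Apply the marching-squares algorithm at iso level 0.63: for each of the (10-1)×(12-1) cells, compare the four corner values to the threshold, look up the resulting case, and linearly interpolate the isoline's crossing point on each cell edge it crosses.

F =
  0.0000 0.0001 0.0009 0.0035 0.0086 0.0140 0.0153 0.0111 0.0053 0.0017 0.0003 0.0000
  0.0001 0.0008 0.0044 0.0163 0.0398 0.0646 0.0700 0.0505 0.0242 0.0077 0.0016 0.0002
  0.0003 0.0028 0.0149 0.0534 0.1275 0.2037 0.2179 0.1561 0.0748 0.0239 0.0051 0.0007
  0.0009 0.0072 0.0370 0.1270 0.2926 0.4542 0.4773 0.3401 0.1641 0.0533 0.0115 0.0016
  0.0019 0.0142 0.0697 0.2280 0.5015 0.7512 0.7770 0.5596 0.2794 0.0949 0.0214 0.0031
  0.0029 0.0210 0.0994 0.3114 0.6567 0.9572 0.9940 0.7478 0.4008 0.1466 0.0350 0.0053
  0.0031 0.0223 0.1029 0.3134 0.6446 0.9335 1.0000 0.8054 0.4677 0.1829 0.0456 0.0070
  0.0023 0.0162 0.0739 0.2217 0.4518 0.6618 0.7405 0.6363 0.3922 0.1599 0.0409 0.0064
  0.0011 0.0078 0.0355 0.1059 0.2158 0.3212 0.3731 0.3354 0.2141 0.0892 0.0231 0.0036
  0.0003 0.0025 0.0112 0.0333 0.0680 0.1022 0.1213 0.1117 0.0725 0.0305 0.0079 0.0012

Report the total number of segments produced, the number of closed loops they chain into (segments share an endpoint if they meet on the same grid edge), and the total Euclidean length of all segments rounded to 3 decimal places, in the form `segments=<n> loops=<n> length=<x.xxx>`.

cell (3,4): code 0100 → (3.592,5.000)–(4.000,4.515)
cell (3,5): code 1100 → (3.510,6.000)–(3.592,5.000)
cell (3,6): code 1000 → (4.000,6.676)–(3.510,6.000)
cell (4,3): code 0100 → (4.828,4.000)–(5.000,3.923)
cell (4,4): code 1110 → (4.000,4.515)–(4.828,4.000)
cell (4,6): code 1101 → (4.374,7.000)–(4.000,6.676)
cell (4,7): code 1000 → (5.000,7.339)–(4.374,7.000)
cell (5,3): code 0110 → (5.000,3.923)–(6.000,3.956)
cell (5,7): code 1001 → (6.000,7.519)–(5.000,7.339)
cell (6,3): code 0010 → (6.000,3.956)–(6.076,4.000)
cell (6,4): code 0111 → (6.076,4.000)–(7.000,4.849)
cell (6,7): code 1001 → (7.000,7.026)–(6.000,7.519)
cell (7,4): code 0010 → (7.000,4.849)–(7.093,5.000)
cell (7,5): code 0011 → (7.093,5.000)–(7.301,6.000)
cell (7,6): code 0011 → (7.301,6.000)–(7.021,7.000)
cell (7,7): code 0001 → (7.021,7.000)–(7.000,7.026)
total: 16 segments, chained into 1 closed loop(s), length Σ = 11.588138

segments=16 loops=1 length=11.588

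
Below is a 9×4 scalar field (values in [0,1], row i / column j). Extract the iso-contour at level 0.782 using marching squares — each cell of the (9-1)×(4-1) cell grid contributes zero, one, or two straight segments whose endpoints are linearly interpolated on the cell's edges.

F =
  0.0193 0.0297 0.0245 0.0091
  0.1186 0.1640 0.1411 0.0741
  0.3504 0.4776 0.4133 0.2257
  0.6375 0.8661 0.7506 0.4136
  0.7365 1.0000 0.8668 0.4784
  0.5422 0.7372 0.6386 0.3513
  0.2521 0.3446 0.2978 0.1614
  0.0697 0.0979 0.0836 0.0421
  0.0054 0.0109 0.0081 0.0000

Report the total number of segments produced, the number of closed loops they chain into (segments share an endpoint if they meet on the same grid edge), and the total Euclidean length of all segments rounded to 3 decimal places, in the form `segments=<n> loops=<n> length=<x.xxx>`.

cell (2,0): code 0100 → (2.784,1.000)–(3.000,0.632)
cell (2,1): code 1000 → (3.000,1.728)–(2.784,1.000)
cell (3,0): code 0110 → (3.000,0.632)–(4.000,0.173)
cell (3,1): code 1101 → (3.270,2.000)–(3.000,1.728)
cell (3,2): code 1000 → (4.000,2.218)–(3.270,2.000)
cell (4,0): code 0010 → (4.000,0.173)–(4.830,1.000)
cell (4,1): code 0011 → (4.830,1.000)–(4.372,2.000)
cell (4,2): code 0001 → (4.372,2.000)–(4.000,2.218)
total: 8 segments, chained into 1 closed loop(s), length Σ = 6.134461

segments=8 loops=1 length=6.134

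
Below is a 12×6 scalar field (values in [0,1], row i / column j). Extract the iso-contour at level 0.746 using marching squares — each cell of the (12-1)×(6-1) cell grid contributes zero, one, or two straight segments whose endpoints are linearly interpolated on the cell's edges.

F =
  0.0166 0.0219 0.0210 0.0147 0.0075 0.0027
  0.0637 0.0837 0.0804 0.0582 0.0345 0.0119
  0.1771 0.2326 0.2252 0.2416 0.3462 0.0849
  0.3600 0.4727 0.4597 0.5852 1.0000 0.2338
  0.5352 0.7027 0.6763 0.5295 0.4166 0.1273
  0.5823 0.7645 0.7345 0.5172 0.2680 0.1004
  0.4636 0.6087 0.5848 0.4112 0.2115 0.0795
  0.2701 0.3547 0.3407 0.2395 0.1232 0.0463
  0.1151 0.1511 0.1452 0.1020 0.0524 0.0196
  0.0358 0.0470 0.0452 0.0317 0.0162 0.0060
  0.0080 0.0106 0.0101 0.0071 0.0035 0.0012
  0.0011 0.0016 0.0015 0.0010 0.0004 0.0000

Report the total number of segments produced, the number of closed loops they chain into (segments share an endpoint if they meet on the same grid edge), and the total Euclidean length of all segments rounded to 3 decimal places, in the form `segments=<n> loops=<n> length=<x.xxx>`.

segments=8 loops=2 length=4.320

cell (2,3): code 0100 → (2.612,4.000)–(3.000,3.388)
cell (2,4): code 1000 → (3.000,4.332)–(2.612,4.000)
cell (3,3): code 0010 → (3.000,3.388)–(3.435,4.000)
cell (3,4): code 0001 → (3.435,4.000)–(3.000,4.332)
cell (4,0): code 0100 → (4.701,1.000)–(5.000,0.898)
cell (4,1): code 1000 → (5.000,1.617)–(4.701,1.000)
cell (5,0): code 0010 → (5.000,0.898)–(5.119,1.000)
cell (5,1): code 0001 → (5.119,1.000)–(5.000,1.617)
total: 8 segments, chained into 2 closed loop(s), length Σ = 4.320283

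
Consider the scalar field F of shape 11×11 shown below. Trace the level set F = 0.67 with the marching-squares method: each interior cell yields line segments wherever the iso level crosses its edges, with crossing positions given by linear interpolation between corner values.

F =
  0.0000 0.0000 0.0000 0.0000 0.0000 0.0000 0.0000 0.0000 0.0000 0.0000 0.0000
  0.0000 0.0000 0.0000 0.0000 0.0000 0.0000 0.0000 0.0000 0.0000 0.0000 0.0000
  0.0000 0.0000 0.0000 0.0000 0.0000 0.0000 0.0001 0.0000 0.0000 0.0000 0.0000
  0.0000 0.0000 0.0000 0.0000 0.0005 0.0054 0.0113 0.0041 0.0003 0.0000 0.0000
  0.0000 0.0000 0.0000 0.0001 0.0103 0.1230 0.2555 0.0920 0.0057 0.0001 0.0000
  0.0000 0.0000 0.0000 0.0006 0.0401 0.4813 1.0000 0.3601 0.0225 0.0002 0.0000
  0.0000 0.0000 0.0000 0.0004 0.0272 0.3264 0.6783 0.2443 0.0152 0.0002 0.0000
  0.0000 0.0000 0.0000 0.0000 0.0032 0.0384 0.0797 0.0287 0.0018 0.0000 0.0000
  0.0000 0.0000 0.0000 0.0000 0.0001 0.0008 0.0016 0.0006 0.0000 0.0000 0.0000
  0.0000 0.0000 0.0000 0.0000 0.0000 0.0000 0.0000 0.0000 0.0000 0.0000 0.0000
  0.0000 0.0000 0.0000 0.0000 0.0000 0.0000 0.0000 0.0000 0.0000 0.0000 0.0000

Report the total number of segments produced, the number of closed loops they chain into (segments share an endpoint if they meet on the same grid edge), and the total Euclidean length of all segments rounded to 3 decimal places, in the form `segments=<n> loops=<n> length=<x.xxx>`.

segments=6 loops=1 length=3.796

cell (4,5): code 0100 → (4.557,6.000)–(5.000,5.364)
cell (4,6): code 1000 → (5.000,6.516)–(4.557,6.000)
cell (5,5): code 0110 → (5.000,5.364)–(6.000,5.976)
cell (5,6): code 1001 → (6.000,6.019)–(5.000,6.516)
cell (6,5): code 0010 → (6.000,5.976)–(6.014,6.000)
cell (6,6): code 0001 → (6.014,6.000)–(6.000,6.019)
total: 6 segments, chained into 1 closed loop(s), length Σ = 3.795631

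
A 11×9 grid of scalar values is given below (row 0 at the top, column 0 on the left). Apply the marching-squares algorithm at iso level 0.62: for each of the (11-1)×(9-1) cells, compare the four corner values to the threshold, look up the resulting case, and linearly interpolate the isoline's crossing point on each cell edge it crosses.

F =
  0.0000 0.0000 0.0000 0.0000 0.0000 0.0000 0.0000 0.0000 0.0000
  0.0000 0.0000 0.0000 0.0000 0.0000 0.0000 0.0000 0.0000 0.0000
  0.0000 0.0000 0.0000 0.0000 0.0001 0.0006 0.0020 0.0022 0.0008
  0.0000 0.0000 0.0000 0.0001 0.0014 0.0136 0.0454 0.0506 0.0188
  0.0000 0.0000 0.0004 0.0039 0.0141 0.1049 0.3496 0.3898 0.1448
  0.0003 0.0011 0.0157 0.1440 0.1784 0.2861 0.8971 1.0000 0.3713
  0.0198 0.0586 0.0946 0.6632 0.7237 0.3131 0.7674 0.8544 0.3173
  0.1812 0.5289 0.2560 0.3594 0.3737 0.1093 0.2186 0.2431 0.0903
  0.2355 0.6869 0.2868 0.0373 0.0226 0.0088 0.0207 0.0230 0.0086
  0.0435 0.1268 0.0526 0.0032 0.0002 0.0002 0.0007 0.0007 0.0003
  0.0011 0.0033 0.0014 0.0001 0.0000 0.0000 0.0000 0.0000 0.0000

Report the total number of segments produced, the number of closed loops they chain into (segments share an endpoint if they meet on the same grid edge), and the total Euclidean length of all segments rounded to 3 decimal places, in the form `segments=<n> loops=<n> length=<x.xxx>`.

segments=18 loops=3 length=10.882

cell (4,5): code 0100 → (4.494,6.000)–(5.000,5.546)
cell (4,6): code 1100 → (4.377,7.000)–(4.494,6.000)
cell (4,7): code 1000 → (5.000,7.604)–(4.377,7.000)
cell (5,2): code 0100 → (5.917,3.000)–(6.000,2.924)
cell (5,3): code 1100 → (5.810,4.000)–(5.917,3.000)
cell (5,4): code 1000 → (6.000,4.253)–(5.810,4.000)
cell (5,5): code 0110 → (5.000,5.546)–(6.000,5.676)
cell (5,7): code 1001 → (6.000,7.436)–(5.000,7.604)
cell (6,2): code 0010 → (6.000,2.924)–(6.142,3.000)
cell (6,3): code 0011 → (6.142,3.000)–(6.296,4.000)
cell (6,4): code 0001 → (6.296,4.000)–(6.000,4.253)
cell (6,5): code 0010 → (6.000,5.676)–(6.269,6.000)
cell (6,6): code 0011 → (6.269,6.000)–(6.383,7.000)
cell (6,7): code 0001 → (6.383,7.000)–(6.000,7.436)
cell (7,0): code 0100 → (7.577,1.000)–(8.000,0.852)
cell (7,1): code 1000 → (8.000,1.167)–(7.577,1.000)
cell (8,0): code 0010 → (8.000,0.852)–(8.119,1.000)
cell (8,1): code 0001 → (8.119,1.000)–(8.000,1.167)
total: 18 segments, chained into 3 closed loop(s), length Σ = 10.881771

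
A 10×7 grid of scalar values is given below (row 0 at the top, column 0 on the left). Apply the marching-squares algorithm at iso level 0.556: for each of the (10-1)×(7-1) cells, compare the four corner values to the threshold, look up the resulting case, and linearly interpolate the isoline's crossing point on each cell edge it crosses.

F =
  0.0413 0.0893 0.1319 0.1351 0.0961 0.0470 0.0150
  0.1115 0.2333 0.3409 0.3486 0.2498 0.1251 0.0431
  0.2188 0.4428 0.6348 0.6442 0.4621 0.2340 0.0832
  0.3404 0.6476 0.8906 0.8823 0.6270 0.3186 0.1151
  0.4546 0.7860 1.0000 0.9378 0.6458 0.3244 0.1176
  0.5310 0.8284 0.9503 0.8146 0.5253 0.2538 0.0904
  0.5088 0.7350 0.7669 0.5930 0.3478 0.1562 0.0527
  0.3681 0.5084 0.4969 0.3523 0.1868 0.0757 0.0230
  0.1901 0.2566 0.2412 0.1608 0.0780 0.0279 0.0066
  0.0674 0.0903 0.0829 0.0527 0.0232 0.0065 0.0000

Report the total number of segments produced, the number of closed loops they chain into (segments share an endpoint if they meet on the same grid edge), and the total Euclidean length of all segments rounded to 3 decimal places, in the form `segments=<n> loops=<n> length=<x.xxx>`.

cell (1,1): code 0100 → (1.732,2.000)–(2.000,1.590)
cell (1,2): code 1100 → (1.702,3.000)–(1.732,2.000)
cell (1,3): code 1000 → (2.000,3.484)–(1.702,3.000)
cell (2,0): code 0100 → (2.553,1.000)–(3.000,0.702)
cell (2,1): code 1110 → (2.000,1.590)–(2.553,1.000)
cell (2,3): code 1101 → (2.569,4.000)–(2.000,3.484)
cell (2,4): code 1000 → (3.000,4.230)–(2.569,4.000)
cell (3,0): code 0110 → (3.000,0.702)–(4.000,0.306)
cell (3,4): code 1001 → (4.000,4.279)–(3.000,4.230)
cell (4,0): code 0110 → (4.000,0.306)–(5.000,0.084)
cell (4,3): code 1011 → (5.000,3.894)–(4.745,4.000)
cell (4,4): code 0001 → (4.745,4.000)–(4.000,4.279)
cell (5,0): code 0110 → (5.000,0.084)–(6.000,0.209)
cell (5,3): code 1001 → (6.000,3.151)–(5.000,3.894)
cell (6,0): code 0010 → (6.000,0.209)–(6.790,1.000)
cell (6,1): code 0011 → (6.790,1.000)–(6.781,2.000)
cell (6,2): code 0011 → (6.781,2.000)–(6.154,3.000)
cell (6,3): code 0001 → (6.154,3.000)–(6.000,3.151)
total: 18 segments, chained into 1 closed loop(s), length Σ = 14.602273

segments=18 loops=1 length=14.602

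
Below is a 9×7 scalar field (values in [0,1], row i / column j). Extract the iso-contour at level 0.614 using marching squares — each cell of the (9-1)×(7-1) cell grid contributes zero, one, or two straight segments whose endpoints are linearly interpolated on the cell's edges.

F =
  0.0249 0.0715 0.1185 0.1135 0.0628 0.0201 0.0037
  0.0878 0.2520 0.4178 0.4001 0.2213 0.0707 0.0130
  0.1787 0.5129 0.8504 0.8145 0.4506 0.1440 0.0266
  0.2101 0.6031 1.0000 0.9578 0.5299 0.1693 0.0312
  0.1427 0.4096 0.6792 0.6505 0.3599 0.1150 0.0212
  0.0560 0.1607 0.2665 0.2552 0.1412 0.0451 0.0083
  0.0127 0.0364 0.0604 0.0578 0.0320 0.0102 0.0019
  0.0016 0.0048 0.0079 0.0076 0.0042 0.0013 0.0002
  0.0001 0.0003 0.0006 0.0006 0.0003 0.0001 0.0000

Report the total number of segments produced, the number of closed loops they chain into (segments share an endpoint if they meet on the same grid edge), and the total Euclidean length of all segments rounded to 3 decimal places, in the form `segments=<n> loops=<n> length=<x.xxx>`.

cell (1,1): code 0100 → (1.454,2.000)–(2.000,1.300)
cell (1,2): code 1100 → (1.516,3.000)–(1.454,2.000)
cell (1,3): code 1000 → (2.000,3.551)–(1.516,3.000)
cell (2,1): code 0110 → (2.000,1.300)–(3.000,1.027)
cell (2,3): code 1001 → (3.000,3.803)–(2.000,3.551)
cell (3,1): code 0110 → (3.000,1.027)–(4.000,1.758)
cell (3,3): code 1001 → (4.000,3.126)–(3.000,3.803)
cell (4,1): code 0010 → (4.000,1.758)–(4.158,2.000)
cell (4,2): code 0011 → (4.158,2.000)–(4.092,3.000)
cell (4,3): code 0001 → (4.092,3.000)–(4.000,3.126)
total: 10 segments, chained into 1 closed loop(s), length Σ = 8.584869

segments=10 loops=1 length=8.585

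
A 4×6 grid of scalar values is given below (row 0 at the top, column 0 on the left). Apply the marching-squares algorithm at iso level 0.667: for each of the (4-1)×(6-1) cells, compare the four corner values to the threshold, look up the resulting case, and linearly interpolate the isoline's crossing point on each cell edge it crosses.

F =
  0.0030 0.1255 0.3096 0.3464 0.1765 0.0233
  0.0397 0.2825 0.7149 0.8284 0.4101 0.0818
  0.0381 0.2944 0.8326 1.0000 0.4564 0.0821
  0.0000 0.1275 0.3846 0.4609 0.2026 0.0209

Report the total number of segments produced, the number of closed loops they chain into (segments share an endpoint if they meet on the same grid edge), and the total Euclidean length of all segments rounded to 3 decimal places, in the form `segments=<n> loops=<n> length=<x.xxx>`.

cell (0,1): code 0100 → (0.882,2.000)–(1.000,1.889)
cell (0,2): code 1100 → (0.665,3.000)–(0.882,2.000)
cell (0,3): code 1000 → (1.000,3.386)–(0.665,3.000)
cell (1,1): code 0110 → (1.000,1.889)–(2.000,1.692)
cell (1,3): code 1001 → (2.000,3.613)–(1.000,3.386)
cell (2,1): code 0010 → (2.000,1.692)–(2.370,2.000)
cell (2,2): code 0011 → (2.370,2.000)–(2.618,3.000)
cell (2,3): code 0001 → (2.618,3.000)–(2.000,3.613)
total: 8 segments, chained into 1 closed loop(s), length Σ = 6.121861

segments=8 loops=1 length=6.122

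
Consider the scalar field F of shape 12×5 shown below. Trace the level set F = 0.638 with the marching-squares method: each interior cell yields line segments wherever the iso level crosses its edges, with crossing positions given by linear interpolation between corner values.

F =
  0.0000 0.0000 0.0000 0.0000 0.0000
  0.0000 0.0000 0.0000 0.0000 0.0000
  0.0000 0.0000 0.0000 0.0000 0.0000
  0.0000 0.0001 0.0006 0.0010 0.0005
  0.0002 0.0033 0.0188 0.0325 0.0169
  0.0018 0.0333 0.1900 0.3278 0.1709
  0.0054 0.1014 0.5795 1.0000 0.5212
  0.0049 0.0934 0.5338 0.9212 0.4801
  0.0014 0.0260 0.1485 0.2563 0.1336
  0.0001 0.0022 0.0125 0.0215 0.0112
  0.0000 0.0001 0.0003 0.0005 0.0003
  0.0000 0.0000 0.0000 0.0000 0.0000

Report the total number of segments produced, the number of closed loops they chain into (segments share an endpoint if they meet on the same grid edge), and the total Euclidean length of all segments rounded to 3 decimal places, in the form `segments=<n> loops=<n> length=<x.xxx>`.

cell (5,2): code 0100 → (5.461,3.000)–(6.000,2.139)
cell (5,3): code 1000 → (6.000,3.756)–(5.461,3.000)
cell (6,2): code 0110 → (6.000,2.139)–(7.000,2.269)
cell (6,3): code 1001 → (7.000,3.642)–(6.000,3.756)
cell (7,2): code 0010 → (7.000,2.269)–(7.426,3.000)
cell (7,3): code 0001 → (7.426,3.000)–(7.000,3.642)
total: 6 segments, chained into 1 closed loop(s), length Σ = 5.575091

segments=6 loops=1 length=5.575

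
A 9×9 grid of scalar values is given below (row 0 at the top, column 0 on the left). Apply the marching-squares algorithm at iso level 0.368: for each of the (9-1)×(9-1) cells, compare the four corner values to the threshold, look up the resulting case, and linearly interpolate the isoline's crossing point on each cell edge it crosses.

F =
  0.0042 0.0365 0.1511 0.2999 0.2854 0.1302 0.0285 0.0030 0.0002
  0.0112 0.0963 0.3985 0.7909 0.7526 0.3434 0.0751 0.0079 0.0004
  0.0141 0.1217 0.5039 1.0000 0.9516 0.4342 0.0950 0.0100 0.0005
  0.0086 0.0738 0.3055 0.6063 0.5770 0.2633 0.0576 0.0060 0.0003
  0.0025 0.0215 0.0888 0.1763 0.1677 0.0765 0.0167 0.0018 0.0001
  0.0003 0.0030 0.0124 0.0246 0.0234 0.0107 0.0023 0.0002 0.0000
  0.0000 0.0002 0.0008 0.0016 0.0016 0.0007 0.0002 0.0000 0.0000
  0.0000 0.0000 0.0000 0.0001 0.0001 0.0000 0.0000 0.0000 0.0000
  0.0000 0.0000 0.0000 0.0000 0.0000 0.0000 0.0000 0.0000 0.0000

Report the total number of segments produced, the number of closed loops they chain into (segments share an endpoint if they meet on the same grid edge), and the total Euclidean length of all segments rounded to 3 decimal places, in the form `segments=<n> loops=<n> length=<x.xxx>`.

segments=14 loops=1 length=10.804

cell (0,1): code 0100 → (0.877,2.000)–(1.000,1.899)
cell (0,2): code 1100 → (0.139,3.000)–(0.877,2.000)
cell (0,3): code 1100 → (0.177,4.000)–(0.139,3.000)
cell (0,4): code 1000 → (1.000,4.940)–(0.177,4.000)
cell (1,1): code 0110 → (1.000,1.899)–(2.000,1.644)
cell (1,4): code 1101 → (1.271,5.000)–(1.000,4.940)
cell (1,5): code 1000 → (2.000,5.195)–(1.271,5.000)
cell (2,1): code 0010 → (2.000,1.644)–(2.685,2.000)
cell (2,2): code 0111 → (2.685,2.000)–(3.000,2.208)
cell (2,4): code 1011 → (3.000,4.666)–(2.387,5.000)
cell (2,5): code 0001 → (2.387,5.000)–(2.000,5.195)
cell (3,2): code 0010 → (3.000,2.208)–(3.554,3.000)
cell (3,3): code 0011 → (3.554,3.000)–(3.511,4.000)
cell (3,4): code 0001 → (3.511,4.000)–(3.000,4.666)
total: 14 segments, chained into 1 closed loop(s), length Σ = 10.804217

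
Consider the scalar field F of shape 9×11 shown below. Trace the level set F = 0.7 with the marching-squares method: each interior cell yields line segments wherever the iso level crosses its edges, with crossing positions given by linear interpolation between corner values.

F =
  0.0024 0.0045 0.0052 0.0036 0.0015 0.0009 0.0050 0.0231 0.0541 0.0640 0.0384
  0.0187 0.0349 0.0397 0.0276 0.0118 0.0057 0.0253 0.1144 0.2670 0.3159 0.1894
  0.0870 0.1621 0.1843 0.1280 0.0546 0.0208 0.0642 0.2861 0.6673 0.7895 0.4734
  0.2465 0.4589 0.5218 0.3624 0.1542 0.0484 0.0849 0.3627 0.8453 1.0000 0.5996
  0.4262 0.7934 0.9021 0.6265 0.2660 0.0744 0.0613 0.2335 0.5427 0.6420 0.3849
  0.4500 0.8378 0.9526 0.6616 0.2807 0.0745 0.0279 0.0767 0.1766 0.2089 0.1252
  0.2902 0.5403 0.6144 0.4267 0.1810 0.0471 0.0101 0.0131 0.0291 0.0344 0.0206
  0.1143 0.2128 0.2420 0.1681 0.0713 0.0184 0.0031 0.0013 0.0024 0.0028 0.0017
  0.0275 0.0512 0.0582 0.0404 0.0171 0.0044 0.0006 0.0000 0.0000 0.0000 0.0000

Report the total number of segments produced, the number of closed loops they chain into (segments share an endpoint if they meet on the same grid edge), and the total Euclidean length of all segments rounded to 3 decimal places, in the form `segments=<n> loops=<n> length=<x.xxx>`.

cell (1,8): code 0100 → (1.811,9.000)–(2.000,8.268)
cell (1,9): code 1000 → (2.000,9.283)–(1.811,9.000)
cell (2,7): code 0100 → (2.184,8.000)–(3.000,7.699)
cell (2,8): code 1110 → (2.000,8.268)–(2.184,8.000)
cell (2,9): code 1001 → (3.000,9.749)–(2.000,9.283)
cell (3,0): code 0100 → (3.721,1.000)–(4.000,0.746)
cell (3,1): code 1100 → (3.469,2.000)–(3.721,1.000)
cell (3,2): code 1000 → (4.000,2.733)–(3.469,2.000)
cell (3,7): code 0010 → (3.000,7.699)–(3.480,8.000)
cell (3,8): code 0011 → (3.480,8.000)–(3.838,9.000)
cell (3,9): code 0001 → (3.838,9.000)–(3.000,9.749)
cell (4,0): code 0110 → (4.000,0.746)–(5.000,0.645)
cell (4,2): code 1001 → (5.000,2.868)–(4.000,2.733)
cell (5,0): code 0010 → (5.000,0.645)–(5.463,1.000)
cell (5,1): code 0011 → (5.463,1.000)–(5.747,2.000)
cell (5,2): code 0001 → (5.747,2.000)–(5.000,2.868)
total: 16 segments, chained into 2 closed loop(s), length Σ = 13.244838

segments=16 loops=2 length=13.245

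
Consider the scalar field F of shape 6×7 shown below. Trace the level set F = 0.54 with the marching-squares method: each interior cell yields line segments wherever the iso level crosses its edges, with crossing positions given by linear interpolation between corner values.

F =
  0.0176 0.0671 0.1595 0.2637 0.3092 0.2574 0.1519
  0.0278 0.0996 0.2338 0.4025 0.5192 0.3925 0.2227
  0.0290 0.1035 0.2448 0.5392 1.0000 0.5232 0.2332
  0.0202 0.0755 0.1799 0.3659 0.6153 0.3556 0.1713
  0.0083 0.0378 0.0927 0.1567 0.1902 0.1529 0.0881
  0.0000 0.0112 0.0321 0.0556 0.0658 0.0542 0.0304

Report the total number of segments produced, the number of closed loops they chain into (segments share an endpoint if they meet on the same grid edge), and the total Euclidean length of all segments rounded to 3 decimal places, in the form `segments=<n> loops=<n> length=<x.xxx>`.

cell (1,3): code 0100 → (1.043,4.000)–(2.000,3.002)
cell (1,4): code 1000 → (2.000,4.965)–(1.043,4.000)
cell (2,3): code 0110 → (2.000,3.002)–(3.000,3.698)
cell (2,4): code 1001 → (3.000,4.290)–(2.000,4.965)
cell (3,3): code 0010 → (3.000,3.698)–(3.177,4.000)
cell (3,4): code 0001 → (3.177,4.000)–(3.000,4.290)
total: 6 segments, chained into 1 closed loop(s), length Σ = 5.856203

segments=6 loops=1 length=5.856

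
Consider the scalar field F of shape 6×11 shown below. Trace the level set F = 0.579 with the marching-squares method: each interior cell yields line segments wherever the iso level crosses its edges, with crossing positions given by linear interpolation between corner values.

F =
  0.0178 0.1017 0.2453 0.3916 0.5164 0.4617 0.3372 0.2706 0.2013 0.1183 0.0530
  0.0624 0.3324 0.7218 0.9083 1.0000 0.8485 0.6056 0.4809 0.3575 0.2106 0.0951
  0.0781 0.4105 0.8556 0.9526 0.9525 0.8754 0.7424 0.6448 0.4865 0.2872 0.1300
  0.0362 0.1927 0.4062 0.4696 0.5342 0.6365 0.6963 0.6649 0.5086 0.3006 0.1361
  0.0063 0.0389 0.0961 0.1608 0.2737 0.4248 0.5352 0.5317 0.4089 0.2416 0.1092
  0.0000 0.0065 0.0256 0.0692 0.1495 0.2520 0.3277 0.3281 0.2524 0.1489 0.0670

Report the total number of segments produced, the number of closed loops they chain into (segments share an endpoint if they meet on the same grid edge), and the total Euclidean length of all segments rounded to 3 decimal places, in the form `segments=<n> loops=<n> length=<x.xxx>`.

segments=18 loops=1 length=15.498

cell (0,1): code 0100 → (0.700,2.000)–(1.000,1.633)
cell (0,2): code 1100 → (0.363,3.000)–(0.700,2.000)
cell (0,3): code 1100 → (0.129,4.000)–(0.363,3.000)
cell (0,4): code 1100 → (0.303,5.000)–(0.129,4.000)
cell (0,5): code 1100 → (0.901,6.000)–(0.303,5.000)
cell (0,6): code 1000 → (1.000,6.213)–(0.901,6.000)
cell (1,1): code 0110 → (1.000,1.633)–(2.000,1.379)
cell (1,6): code 1101 → (1.599,7.000)–(1.000,6.213)
cell (1,7): code 1000 → (2.000,7.416)–(1.599,7.000)
cell (2,1): code 0010 → (2.000,1.379)–(2.615,2.000)
cell (2,2): code 0011 → (2.615,2.000)–(2.773,3.000)
cell (2,3): code 0011 → (2.773,3.000)–(2.893,4.000)
cell (2,4): code 0111 → (2.893,4.000)–(3.000,4.438)
cell (2,7): code 1001 → (3.000,7.550)–(2.000,7.416)
cell (3,4): code 0010 → (3.000,4.438)–(3.272,5.000)
cell (3,5): code 0011 → (3.272,5.000)–(3.728,6.000)
cell (3,6): code 0011 → (3.728,6.000)–(3.645,7.000)
cell (3,7): code 0001 → (3.645,7.000)–(3.000,7.550)
total: 18 segments, chained into 1 closed loop(s), length Σ = 15.497598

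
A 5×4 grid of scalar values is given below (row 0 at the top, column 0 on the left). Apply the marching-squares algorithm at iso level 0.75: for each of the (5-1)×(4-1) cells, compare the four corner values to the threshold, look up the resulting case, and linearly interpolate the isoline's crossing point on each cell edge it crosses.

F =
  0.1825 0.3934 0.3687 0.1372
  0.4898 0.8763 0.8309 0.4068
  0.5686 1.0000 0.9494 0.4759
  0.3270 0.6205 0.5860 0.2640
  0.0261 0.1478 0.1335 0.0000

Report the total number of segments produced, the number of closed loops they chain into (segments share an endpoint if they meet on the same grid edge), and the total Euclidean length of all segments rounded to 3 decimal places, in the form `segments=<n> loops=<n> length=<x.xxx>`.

segments=8 loops=1 length=6.314

cell (0,0): code 0100 → (0.738,1.000)–(1.000,0.673)
cell (0,1): code 1100 → (0.825,2.000)–(0.738,1.000)
cell (0,2): code 1000 → (1.000,2.191)–(0.825,2.000)
cell (1,0): code 0110 → (1.000,0.673)–(2.000,0.420)
cell (1,2): code 1001 → (2.000,2.421)–(1.000,2.191)
cell (2,0): code 0010 → (2.000,0.420)–(2.659,1.000)
cell (2,1): code 0011 → (2.659,1.000)–(2.549,2.000)
cell (2,2): code 0001 → (2.549,2.000)–(2.000,2.421)
total: 8 segments, chained into 1 closed loop(s), length Σ = 6.313914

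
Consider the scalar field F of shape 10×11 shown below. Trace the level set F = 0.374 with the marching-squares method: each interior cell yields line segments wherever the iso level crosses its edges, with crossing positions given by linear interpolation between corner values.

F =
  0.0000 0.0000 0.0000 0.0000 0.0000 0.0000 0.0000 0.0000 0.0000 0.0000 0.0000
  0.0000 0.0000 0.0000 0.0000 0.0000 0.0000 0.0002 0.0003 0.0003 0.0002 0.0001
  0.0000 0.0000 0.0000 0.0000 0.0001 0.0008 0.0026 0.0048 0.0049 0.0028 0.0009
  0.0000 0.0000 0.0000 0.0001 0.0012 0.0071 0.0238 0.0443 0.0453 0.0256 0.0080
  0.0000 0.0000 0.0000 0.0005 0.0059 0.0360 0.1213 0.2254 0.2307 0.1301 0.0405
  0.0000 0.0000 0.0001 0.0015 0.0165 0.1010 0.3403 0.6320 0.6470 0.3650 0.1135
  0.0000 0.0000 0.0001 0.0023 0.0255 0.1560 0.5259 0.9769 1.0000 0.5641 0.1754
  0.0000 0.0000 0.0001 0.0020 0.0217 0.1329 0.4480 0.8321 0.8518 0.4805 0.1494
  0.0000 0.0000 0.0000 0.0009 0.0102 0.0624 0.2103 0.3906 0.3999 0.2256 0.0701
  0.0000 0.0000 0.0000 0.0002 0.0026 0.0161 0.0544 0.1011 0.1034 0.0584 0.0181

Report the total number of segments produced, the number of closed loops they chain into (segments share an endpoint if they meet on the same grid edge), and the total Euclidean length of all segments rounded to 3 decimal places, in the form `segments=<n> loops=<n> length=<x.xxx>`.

segments=16 loops=1 length=11.916

cell (4,6): code 0100 → (4.365,7.000)–(5.000,6.116)
cell (4,7): code 1100 → (4.344,8.000)–(4.365,7.000)
cell (4,8): code 1000 → (5.000,8.968)–(4.344,8.000)
cell (5,5): code 0100 → (5.182,6.000)–(6.000,5.589)
cell (5,6): code 1110 → (5.000,6.116)–(5.182,6.000)
cell (5,8): code 1101 → (5.045,9.000)–(5.000,8.968)
cell (5,9): code 1000 → (6.000,9.489)–(5.045,9.000)
cell (6,5): code 0110 → (6.000,5.589)–(7.000,5.765)
cell (6,9): code 1001 → (7.000,9.322)–(6.000,9.489)
cell (7,5): code 0010 → (7.000,5.765)–(7.311,6.000)
cell (7,6): code 0111 → (7.311,6.000)–(8.000,6.908)
cell (7,8): code 1011 → (8.000,8.149)–(7.418,9.000)
cell (7,9): code 0001 → (7.418,9.000)–(7.000,9.322)
cell (8,6): code 0010 → (8.000,6.908)–(8.057,7.000)
cell (8,7): code 0011 → (8.057,7.000)–(8.087,8.000)
cell (8,8): code 0001 → (8.087,8.000)–(8.000,8.149)
total: 16 segments, chained into 1 closed loop(s), length Σ = 11.915812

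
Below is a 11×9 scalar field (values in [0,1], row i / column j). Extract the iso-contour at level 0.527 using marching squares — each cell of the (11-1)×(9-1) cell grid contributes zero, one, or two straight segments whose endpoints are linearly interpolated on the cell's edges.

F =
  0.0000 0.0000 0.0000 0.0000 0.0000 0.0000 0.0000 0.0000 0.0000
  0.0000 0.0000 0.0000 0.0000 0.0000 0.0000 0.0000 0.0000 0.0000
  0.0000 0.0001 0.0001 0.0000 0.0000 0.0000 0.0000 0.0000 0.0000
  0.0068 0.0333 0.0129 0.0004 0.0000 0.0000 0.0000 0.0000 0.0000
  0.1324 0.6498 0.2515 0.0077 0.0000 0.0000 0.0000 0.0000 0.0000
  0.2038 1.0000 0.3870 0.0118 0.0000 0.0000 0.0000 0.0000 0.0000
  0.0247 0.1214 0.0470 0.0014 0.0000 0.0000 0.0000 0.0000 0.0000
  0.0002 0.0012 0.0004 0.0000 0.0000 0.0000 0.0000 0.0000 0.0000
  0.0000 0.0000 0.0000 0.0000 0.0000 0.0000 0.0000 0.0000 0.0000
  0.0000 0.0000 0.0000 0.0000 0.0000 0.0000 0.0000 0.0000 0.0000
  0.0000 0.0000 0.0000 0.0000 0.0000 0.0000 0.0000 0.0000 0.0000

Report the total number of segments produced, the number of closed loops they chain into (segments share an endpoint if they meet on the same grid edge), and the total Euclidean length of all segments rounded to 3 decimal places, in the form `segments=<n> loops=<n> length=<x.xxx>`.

segments=6 loops=1 length=4.583

cell (3,0): code 0100 → (3.801,1.000)–(4.000,0.763)
cell (3,1): code 1000 → (4.000,1.308)–(3.801,1.000)
cell (4,0): code 0110 → (4.000,0.763)–(5.000,0.406)
cell (4,1): code 1001 → (5.000,1.772)–(4.000,1.308)
cell (5,0): code 0010 → (5.000,0.406)–(5.538,1.000)
cell (5,1): code 0001 → (5.538,1.000)–(5.000,1.772)
total: 6 segments, chained into 1 closed loop(s), length Σ = 4.583320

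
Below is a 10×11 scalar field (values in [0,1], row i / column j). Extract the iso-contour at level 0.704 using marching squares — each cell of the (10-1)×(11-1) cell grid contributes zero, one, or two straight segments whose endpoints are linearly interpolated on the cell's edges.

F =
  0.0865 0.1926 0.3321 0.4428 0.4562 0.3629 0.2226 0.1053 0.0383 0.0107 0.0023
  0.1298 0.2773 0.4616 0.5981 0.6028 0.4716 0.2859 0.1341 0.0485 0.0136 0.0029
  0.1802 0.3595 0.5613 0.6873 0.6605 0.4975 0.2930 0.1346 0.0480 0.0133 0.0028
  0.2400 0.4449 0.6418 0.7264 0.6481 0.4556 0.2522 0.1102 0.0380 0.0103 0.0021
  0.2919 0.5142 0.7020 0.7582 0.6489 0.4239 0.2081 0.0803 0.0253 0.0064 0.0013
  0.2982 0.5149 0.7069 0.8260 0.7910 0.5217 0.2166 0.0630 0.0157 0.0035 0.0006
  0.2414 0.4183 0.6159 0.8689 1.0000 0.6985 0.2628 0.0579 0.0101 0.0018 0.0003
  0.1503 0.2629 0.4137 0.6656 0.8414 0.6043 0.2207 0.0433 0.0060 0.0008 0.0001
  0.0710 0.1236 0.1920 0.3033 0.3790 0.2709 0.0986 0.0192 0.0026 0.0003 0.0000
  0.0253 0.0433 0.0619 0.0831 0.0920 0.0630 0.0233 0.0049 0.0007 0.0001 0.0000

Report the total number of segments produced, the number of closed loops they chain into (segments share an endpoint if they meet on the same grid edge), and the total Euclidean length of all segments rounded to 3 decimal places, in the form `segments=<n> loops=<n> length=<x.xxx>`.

cell (2,2): code 0100 → (2.427,3.000)–(3.000,2.735)
cell (2,3): code 1000 → (3.000,3.286)–(2.427,3.000)
cell (3,2): code 0110 → (3.000,2.735)–(4.000,2.036)
cell (3,3): code 1001 → (4.000,3.496)–(3.000,3.286)
cell (4,1): code 0100 → (4.408,2.000)–(5.000,1.985)
cell (4,2): code 1110 → (4.000,2.036)–(4.408,2.000)
cell (4,3): code 1101 → (4.388,4.000)–(4.000,3.496)
cell (4,4): code 1000 → (5.000,4.323)–(4.388,4.000)
cell (5,1): code 0010 → (5.000,1.985)–(5.032,2.000)
cell (5,2): code 0111 → (5.032,2.000)–(6.000,2.348)
cell (5,4): code 1001 → (6.000,4.982)–(5.000,4.323)
cell (6,2): code 0010 → (6.000,2.348)–(6.811,3.000)
cell (6,3): code 0111 → (6.811,3.000)–(7.000,3.218)
cell (6,4): code 1001 → (7.000,4.580)–(6.000,4.982)
cell (7,3): code 0010 → (7.000,3.218)–(7.297,4.000)
cell (7,4): code 0001 → (7.297,4.000)–(7.000,4.580)
total: 16 segments, chained into 1 closed loop(s), length Σ = 11.999815

segments=16 loops=1 length=12.000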